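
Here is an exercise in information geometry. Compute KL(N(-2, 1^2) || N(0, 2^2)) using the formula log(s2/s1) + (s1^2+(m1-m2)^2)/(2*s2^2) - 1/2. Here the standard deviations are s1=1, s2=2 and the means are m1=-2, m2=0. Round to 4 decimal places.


KL divergence between normal distributions:
KL = log(s2/s1) + (s1^2 + (m1-m2)^2)/(2*s2^2) - 1/2.
log(2/1) = 0.693147.
(1^2 + (-2-0)^2)/(2*2^2) = (1 + 4)/8 = 0.625.
KL = 0.693147 + 0.625 - 0.5 = 0.8181

0.8181


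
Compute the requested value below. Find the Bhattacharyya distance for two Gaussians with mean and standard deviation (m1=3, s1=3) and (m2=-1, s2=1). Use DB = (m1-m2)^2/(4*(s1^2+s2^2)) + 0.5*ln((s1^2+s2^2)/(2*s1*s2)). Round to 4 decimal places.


Bhattacharyya distance between two Gaussians:
DB = (m1-m2)^2/(4*(s1^2+s2^2)) + (1/2)*ln((s1^2+s2^2)/(2*s1*s2)).
(m1-m2)^2 = (4)^2 = 16.
s1^2+s2^2 = 9 + 1 = 10.
term1 = 16/40 = 0.4.
term2 = 0.5*ln(10/6.0) = 0.255413.
DB = 0.4 + 0.255413 = 0.6554

0.6554


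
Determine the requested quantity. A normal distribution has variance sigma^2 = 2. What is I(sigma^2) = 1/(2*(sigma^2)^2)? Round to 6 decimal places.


Fisher information for variance: I(sigma^2) = 1/(2*sigma^4).
sigma^2 = 2, so sigma^4 = 4.
I = 1/(2*4) = 1/8 = 0.125000

0.125000


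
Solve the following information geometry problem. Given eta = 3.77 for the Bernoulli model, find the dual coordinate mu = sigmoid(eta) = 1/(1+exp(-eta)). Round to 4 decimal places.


Dual coordinate (expectation parameter) for Bernoulli:
mu = 1/(1+exp(-eta)).
eta = 3.77.
exp(-eta) = exp(-3.77) = 0.023052.
mu = 1/(1+0.023052) = 0.9775

0.9775


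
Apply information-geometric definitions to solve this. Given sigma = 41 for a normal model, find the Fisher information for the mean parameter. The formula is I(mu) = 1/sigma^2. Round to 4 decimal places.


The Fisher information for the mean of a normal distribution is I(mu) = 1/sigma^2.
sigma = 41, so sigma^2 = 1681.
I(mu) = 1/1681 = 0.0006

0.0006


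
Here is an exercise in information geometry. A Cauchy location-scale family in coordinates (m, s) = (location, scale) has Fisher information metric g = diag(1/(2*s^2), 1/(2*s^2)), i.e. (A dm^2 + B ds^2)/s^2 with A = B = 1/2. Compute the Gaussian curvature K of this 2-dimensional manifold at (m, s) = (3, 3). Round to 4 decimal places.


The metric has the form g = (A dm^2 + B ds^2)/s^2 with A = 1/2, B = 1/2.
Substitute u = sqrt(A/B)*m: g = B*(du^2 + ds^2)/s^2, i.e. B times the
Poincare upper half-plane metric, which has constant Gaussian curvature -1.
Scaling a 2D metric by a constant c divides the Gaussian curvature by c,
so K = -1/B = -1/(1/2) = -2.0000 everywhere (the point (m, s) = (3, 3) is irrelevant:
the curvature is constant).
The requested Gaussian curvature is K = -2.0000.

-2.0000


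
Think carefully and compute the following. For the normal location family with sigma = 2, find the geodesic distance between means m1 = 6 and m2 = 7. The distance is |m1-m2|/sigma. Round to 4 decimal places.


On the fixed-variance normal subfamily, geodesic distance = |m1-m2|/sigma.
|6 - 7| = 1.
sigma = 2.
d = 1/2 = 0.5000

0.5000


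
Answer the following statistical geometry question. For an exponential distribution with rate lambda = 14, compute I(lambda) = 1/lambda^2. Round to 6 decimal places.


Fisher information for exponential: I(lambda) = 1/lambda^2.
lambda = 14, lambda^2 = 196.
I = 1/196 = 0.005102

0.005102


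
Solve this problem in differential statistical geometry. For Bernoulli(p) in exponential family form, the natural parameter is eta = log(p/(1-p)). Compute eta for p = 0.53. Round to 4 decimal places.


Natural parameter for Bernoulli: eta = log(p/(1-p)).
p = 0.53, 1-p = 0.47.
p/(1-p) = 1.12766.
eta = log(1.12766) = 0.1201

0.1201


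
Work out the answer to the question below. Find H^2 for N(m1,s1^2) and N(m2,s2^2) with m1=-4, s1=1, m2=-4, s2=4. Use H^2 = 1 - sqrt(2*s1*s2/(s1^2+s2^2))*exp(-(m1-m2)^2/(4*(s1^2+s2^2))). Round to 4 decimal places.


Squared Hellinger distance for Gaussians:
H^2 = 1 - sqrt(2*s1*s2/(s1^2+s2^2)) * exp(-(m1-m2)^2/(4*(s1^2+s2^2))).
s1^2 = 1, s2^2 = 16, s1^2+s2^2 = 17.
sqrt(2*1*4/(17)) = 0.685994.
(m1-m2)^2 = (0)^2 = 0.
exp(-0/(4*17)) = exp(0.0) = 1.0.
H^2 = 1 - 0.685994*1.0 = 0.3140

0.3140


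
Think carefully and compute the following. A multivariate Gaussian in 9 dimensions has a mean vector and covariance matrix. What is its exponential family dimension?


Exponential family dimension calculation:
For 9-dim MVN: mean has 9 params, covariance has 9*10/2 = 45 unique entries.
Total dim = 9 + 45 = 54.

54


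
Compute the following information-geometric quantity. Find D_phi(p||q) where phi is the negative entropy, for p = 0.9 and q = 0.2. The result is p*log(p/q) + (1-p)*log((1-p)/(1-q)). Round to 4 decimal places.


Bregman divergence with negative entropy generator:
D = p*log(p/q) + (1-p)*log((1-p)/(1-q)).
p = 0.9, q = 0.2.
p*log(p/q) = 0.9*log(0.9/0.2) = 1.35367.
(1-p)*log((1-p)/(1-q)) = 0.1*log(0.1/0.8) = -0.207944.
D = 1.35367 + -0.207944 = 1.1457

1.1457


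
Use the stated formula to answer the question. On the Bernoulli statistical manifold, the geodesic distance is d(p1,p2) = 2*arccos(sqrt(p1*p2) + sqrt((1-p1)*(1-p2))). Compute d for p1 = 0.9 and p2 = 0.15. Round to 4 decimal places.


Geodesic distance on Bernoulli manifold:
d(p1,p2) = 2*arccos(sqrt(p1*p2) + sqrt((1-p1)*(1-p2))).
sqrt(p1*p2) = sqrt(0.9*0.15) = 0.367423.
sqrt((1-p1)*(1-p2)) = sqrt(0.1*0.85) = 0.291548.
arg = 0.367423 + 0.291548 = 0.658971.
d = 2*arccos(0.658971) = 1.7027

1.7027


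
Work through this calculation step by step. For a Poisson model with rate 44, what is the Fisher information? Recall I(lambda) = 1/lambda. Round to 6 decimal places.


Fisher information for Poisson: I(lambda) = 1/lambda.
lambda = 44.
I(lambda) = 1/44 = 0.022727

0.022727


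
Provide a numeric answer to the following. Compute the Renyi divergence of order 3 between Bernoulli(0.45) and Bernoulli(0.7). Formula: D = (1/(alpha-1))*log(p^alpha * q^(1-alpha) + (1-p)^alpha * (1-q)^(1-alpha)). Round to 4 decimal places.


Renyi divergence of order alpha between Bernoulli distributions:
D = (1/(alpha-1))*log(p^alpha * q^(1-alpha) + (1-p)^alpha * (1-q)^(1-alpha)).
alpha = 3, p = 0.45, q = 0.7.
p^alpha * q^(1-alpha) = 0.45^3 * 0.7^-2 = 0.185969.
(1-p)^alpha * (1-q)^(1-alpha) = 0.55^3 * 0.3^-2 = 1.848611.
sum = 0.185969 + 1.848611 = 2.03458.
D = (1/2)*log(2.03458) = 0.3551

0.3551


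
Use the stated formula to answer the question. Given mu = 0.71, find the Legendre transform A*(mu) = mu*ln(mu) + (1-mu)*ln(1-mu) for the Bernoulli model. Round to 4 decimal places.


Legendre transform for Bernoulli:
A*(mu) = mu*log(mu) + (1-mu)*log(1-mu).
mu = 0.71, 1-mu = 0.29.
mu*log(mu) = 0.71*log(0.71) = -0.243168.
(1-mu)*log(1-mu) = 0.29*log(0.29) = -0.358984.
A* = -0.243168 + -0.358984 = -0.6022

-0.6022


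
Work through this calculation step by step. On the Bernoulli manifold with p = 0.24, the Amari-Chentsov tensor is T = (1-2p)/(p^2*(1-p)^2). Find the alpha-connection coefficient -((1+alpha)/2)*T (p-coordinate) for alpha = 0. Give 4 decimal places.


Skewness (Amari-Chentsov) tensor: T = (1-2p)/(p^2*(1-p)^2).
p = 0.24, 1-2p = 0.52, p^2 = 0.0576, (1-p)^2 = 0.5776.
T = 0.52/(0.0576 * 0.5776) = 15.629809.
In the p-coordinate, Gamma^(alpha) = Gamma^(0) - (alpha/2)*T with Gamma^(0) = (1/2)*g'(p) = -T/2,
so Gamma^(alpha) = -((1+alpha)/2)*T.
alpha = 0, -(1+alpha)/2 = -0.5.
Gamma = -0.5 * 15.629809 = -7.8149

-7.8149


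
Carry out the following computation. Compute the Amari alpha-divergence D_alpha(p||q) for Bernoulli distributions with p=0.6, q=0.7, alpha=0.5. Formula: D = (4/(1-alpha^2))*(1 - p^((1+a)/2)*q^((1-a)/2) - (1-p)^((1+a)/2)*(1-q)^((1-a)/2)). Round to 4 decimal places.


Amari alpha-divergence:
D = (4/(1-alpha^2))*(1 - p^((1+a)/2)*q^((1-a)/2) - (1-p)^((1+a)/2)*(1-q)^((1-a)/2)).
alpha = 0.5, p = 0.6, q = 0.7.
e1 = (1+alpha)/2 = 0.75, e2 = (1-alpha)/2 = 0.25.
t1 = p^e1 * q^e2 = 0.6^0.75 * 0.7^0.25 = 0.623574.
t2 = (1-p)^e1 * (1-q)^e2 = 0.4^0.75 * 0.3^0.25 = 0.372242.
4/(1-alpha^2) = 5.333333.
D = 5.333333*(1 - 0.623574 - 0.372242) = 0.0223

0.0223


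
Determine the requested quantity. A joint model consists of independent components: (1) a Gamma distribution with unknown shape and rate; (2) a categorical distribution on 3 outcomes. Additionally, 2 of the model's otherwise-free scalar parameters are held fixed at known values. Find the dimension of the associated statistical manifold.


The dimension of a statistical manifold equals the number of free
(independent) real parameters of the model. For a product of independent
blocks the parameter counts add.
- Gamma (shape, rate): 2.
- categorical on 3 outcomes (probabilities sum to 1): 3-1 = 2.
Total = 2 + 2 = 4.
2 parameter(s) fixed at known values: 4 - 2 = 2.
Dimension = 2

2


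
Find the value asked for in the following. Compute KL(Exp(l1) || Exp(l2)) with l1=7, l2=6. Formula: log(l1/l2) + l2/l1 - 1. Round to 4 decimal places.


KL divergence for exponential family:
KL = log(l1/l2) + l2/l1 - 1.
log(7/6) = 0.154151.
6/7 = 0.857143.
KL = 0.154151 + 0.857143 - 1 = 0.0113

0.0113


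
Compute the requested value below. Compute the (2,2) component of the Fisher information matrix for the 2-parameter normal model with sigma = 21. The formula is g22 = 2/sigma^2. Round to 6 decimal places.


For the 2-parameter normal family, the Fisher metric has:
  g11 = 1/sigma^2, g22 = 2/sigma^2.
sigma = 21, sigma^2 = 441.
g22 = 0.004535

0.004535


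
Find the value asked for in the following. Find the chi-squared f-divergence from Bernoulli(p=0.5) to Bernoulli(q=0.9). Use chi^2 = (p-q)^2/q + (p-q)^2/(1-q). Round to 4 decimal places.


Chi-squared divergence between Bernoulli distributions:
chi^2 = (p-q)^2/q + (p-q)^2/(1-q).
p = 0.5, q = 0.9, p-q = -0.4.
(p-q)^2 = 0.16.
term1 = 0.16/0.9 = 0.177778.
term2 = 0.16/0.1 = 1.6.
chi^2 = 0.177778 + 1.6 = 1.7778

1.7778


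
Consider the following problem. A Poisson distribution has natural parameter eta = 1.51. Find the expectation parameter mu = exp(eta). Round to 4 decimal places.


Expectation parameter for Poisson exponential family:
mu = exp(eta).
eta = 1.51.
mu = exp(1.51) = 4.5267

4.5267


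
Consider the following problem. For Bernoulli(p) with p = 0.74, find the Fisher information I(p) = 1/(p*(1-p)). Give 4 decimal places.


For Bernoulli(p), Fisher information is I(p) = 1/(p*(1-p)).
p = 0.74, 1-p = 0.26.
p*(1-p) = 0.1924.
I(p) = 1/0.1924 = 5.1975

5.1975


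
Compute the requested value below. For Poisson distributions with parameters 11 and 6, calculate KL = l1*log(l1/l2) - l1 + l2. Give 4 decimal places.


KL divergence for Poisson:
KL = l1*log(l1/l2) - l1 + l2.
l1 = 11, l2 = 6.
log(11/6) = 0.606136.
l1*log(l1/l2) = 11 * 0.606136 = 6.667494.
KL = 6.667494 - 11 + 6 = 1.6675

1.6675


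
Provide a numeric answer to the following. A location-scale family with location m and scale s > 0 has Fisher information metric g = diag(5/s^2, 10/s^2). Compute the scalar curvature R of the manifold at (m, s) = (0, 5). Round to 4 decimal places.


The metric has the form g = (A dm^2 + B ds^2)/s^2 with A = 5, B = 10.
Substitute u = sqrt(A/B)*m: g = B*(du^2 + ds^2)/s^2, i.e. B times the
Poincare upper half-plane metric, which has constant Gaussian curvature -1.
Scaling a 2D metric by a constant c divides the Gaussian curvature by c,
so K = -1/B = -1/(10) = -0.1000 everywhere (the point (m, s) = (0, 5) is irrelevant:
the curvature is constant).
Scalar curvature in dimension 2: R = 2K = -2/(10) = -0.2000.

-0.2000


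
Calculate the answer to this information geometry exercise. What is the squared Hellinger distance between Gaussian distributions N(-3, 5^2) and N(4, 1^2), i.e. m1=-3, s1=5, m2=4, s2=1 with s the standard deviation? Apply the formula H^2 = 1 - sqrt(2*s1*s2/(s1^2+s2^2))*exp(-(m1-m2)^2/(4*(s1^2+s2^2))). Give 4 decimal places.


Squared Hellinger distance for Gaussians:
H^2 = 1 - sqrt(2*s1*s2/(s1^2+s2^2)) * exp(-(m1-m2)^2/(4*(s1^2+s2^2))).
s1^2 = 25, s2^2 = 1, s1^2+s2^2 = 26.
sqrt(2*5*1/(26)) = 0.620174.
(m1-m2)^2 = (-7)^2 = 49.
exp(-49/(4*26)) = exp(-0.471154) = 0.624282.
H^2 = 1 - 0.620174*0.624282 = 0.6128

0.6128


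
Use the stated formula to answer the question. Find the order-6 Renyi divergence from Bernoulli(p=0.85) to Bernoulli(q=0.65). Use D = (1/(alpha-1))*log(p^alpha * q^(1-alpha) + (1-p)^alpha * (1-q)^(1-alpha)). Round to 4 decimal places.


Renyi divergence of order alpha between Bernoulli distributions:
D = (1/(alpha-1))*log(p^alpha * q^(1-alpha) + (1-p)^alpha * (1-q)^(1-alpha)).
alpha = 6, p = 0.85, q = 0.65.
p^alpha * q^(1-alpha) = 0.85^6 * 0.65^-5 = 3.250475.
(1-p)^alpha * (1-q)^(1-alpha) = 0.15^6 * 0.35^-5 = 0.002169.
sum = 3.250475 + 0.002169 = 3.252643.
D = (1/5)*log(3.252643) = 0.2359

0.2359


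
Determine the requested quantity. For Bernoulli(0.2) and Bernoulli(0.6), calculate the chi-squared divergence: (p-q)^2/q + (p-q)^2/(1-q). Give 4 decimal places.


Chi-squared divergence between Bernoulli distributions:
chi^2 = (p-q)^2/q + (p-q)^2/(1-q).
p = 0.2, q = 0.6, p-q = -0.4.
(p-q)^2 = 0.16.
term1 = 0.16/0.6 = 0.266667.
term2 = 0.16/0.4 = 0.4.
chi^2 = 0.266667 + 0.4 = 0.6667

0.6667


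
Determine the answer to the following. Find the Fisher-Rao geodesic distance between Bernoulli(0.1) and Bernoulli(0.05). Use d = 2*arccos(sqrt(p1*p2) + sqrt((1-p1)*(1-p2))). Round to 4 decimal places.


Geodesic distance on Bernoulli manifold:
d(p1,p2) = 2*arccos(sqrt(p1*p2) + sqrt((1-p1)*(1-p2))).
sqrt(p1*p2) = sqrt(0.1*0.05) = 0.070711.
sqrt((1-p1)*(1-p2)) = sqrt(0.9*0.95) = 0.924662.
arg = 0.070711 + 0.924662 = 0.995373.
d = 2*arccos(0.995373) = 0.1925

0.1925


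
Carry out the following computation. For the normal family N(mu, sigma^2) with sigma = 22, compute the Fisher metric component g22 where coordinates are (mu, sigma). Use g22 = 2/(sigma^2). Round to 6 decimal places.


For the 2-parameter normal family, the Fisher metric has:
  g11 = 1/sigma^2, g22 = 2/sigma^2.
sigma = 22, sigma^2 = 484.
g22 = 0.004132

0.004132


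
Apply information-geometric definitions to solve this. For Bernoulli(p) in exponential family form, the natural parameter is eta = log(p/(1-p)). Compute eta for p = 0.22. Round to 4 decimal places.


Natural parameter for Bernoulli: eta = log(p/(1-p)).
p = 0.22, 1-p = 0.78.
p/(1-p) = 0.282051.
eta = log(0.282051) = -1.2657

-1.2657


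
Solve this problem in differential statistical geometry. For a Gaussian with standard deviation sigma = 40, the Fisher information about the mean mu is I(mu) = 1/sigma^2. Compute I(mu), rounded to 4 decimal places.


The Fisher information for the mean of a normal distribution is I(mu) = 1/sigma^2.
sigma = 40, so sigma^2 = 1600.
I(mu) = 1/1600 = 0.0006

0.0006


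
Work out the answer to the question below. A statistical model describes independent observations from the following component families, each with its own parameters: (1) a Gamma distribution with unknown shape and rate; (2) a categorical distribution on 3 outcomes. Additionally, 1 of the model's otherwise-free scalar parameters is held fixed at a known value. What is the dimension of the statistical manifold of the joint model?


The dimension of a statistical manifold equals the number of free
(independent) real parameters of the model. For a product of independent
blocks the parameter counts add.
- Gamma (shape, rate): 2.
- categorical on 3 outcomes (probabilities sum to 1): 3-1 = 2.
Total = 2 + 2 = 4.
1 parameter(s) fixed at known values: 4 - 1 = 3.
Dimension = 3

3


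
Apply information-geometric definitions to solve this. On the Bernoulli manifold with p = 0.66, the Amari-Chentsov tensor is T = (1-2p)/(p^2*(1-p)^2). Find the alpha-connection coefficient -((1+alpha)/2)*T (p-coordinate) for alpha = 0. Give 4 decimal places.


Skewness (Amari-Chentsov) tensor: T = (1-2p)/(p^2*(1-p)^2).
p = 0.66, 1-2p = -0.32, p^2 = 0.4356, (1-p)^2 = 0.1156.
T = -0.32/(0.4356 * 0.1156) = -6.354835.
In the p-coordinate, Gamma^(alpha) = Gamma^(0) - (alpha/2)*T with Gamma^(0) = (1/2)*g'(p) = -T/2,
so Gamma^(alpha) = -((1+alpha)/2)*T.
alpha = 0, -(1+alpha)/2 = -0.5.
Gamma = -0.5 * -6.354835 = 3.1774

3.1774


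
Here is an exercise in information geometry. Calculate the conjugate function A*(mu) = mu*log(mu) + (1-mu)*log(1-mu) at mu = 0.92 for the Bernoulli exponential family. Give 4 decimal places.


Legendre transform for Bernoulli:
A*(mu) = mu*log(mu) + (1-mu)*log(1-mu).
mu = 0.92, 1-mu = 0.08.
mu*log(mu) = 0.92*log(0.92) = -0.076711.
(1-mu)*log(1-mu) = 0.08*log(0.08) = -0.202058.
A* = -0.076711 + -0.202058 = -0.2788

-0.2788


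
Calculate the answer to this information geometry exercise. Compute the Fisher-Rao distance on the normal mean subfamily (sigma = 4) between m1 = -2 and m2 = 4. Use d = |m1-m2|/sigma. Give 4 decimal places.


On the fixed-variance normal subfamily, geodesic distance = |m1-m2|/sigma.
|-2 - 4| = 6.
sigma = 4.
d = 6/4 = 1.5000

1.5000


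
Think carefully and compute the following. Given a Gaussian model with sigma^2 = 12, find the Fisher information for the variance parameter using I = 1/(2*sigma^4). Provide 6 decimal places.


Fisher information for variance: I(sigma^2) = 1/(2*sigma^4).
sigma^2 = 12, so sigma^4 = 144.
I = 1/(2*144) = 1/288 = 0.003472

0.003472


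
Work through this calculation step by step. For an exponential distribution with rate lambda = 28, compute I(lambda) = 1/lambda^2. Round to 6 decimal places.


Fisher information for exponential: I(lambda) = 1/lambda^2.
lambda = 28, lambda^2 = 784.
I = 1/784 = 0.001276

0.001276


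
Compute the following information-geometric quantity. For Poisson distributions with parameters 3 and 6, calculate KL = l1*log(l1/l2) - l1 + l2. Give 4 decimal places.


KL divergence for Poisson:
KL = l1*log(l1/l2) - l1 + l2.
l1 = 3, l2 = 6.
log(3/6) = -0.693147.
l1*log(l1/l2) = 3 * -0.693147 = -2.079442.
KL = -2.079442 - 3 + 6 = 0.9206

0.9206


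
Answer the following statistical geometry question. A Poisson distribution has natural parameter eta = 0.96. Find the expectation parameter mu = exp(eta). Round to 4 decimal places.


Expectation parameter for Poisson exponential family:
mu = exp(eta).
eta = 0.96.
mu = exp(0.96) = 2.6117

2.6117


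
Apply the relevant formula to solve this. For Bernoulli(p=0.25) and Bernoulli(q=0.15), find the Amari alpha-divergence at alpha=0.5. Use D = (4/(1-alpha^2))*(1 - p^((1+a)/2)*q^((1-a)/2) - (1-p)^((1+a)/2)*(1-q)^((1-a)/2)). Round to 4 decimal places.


Amari alpha-divergence:
D = (4/(1-alpha^2))*(1 - p^((1+a)/2)*q^((1-a)/2) - (1-p)^((1+a)/2)*(1-q)^((1-a)/2)).
alpha = 0.5, p = 0.25, q = 0.15.
e1 = (1+alpha)/2 = 0.75, e2 = (1-alpha)/2 = 0.25.
t1 = p^e1 * q^e2 = 0.25^0.75 * 0.15^0.25 = 0.220028.
t2 = (1-p)^e1 * (1-q)^e2 = 0.75^0.75 * 0.85^0.25 = 0.773839.
4/(1-alpha^2) = 5.333333.
D = 5.333333*(1 - 0.220028 - 0.773839) = 0.0327

0.0327


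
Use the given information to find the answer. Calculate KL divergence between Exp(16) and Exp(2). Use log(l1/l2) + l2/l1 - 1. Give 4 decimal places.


KL divergence for exponential family:
KL = log(l1/l2) + l2/l1 - 1.
log(16/2) = 2.079442.
2/16 = 0.125.
KL = 2.079442 + 0.125 - 1 = 1.2044

1.2044


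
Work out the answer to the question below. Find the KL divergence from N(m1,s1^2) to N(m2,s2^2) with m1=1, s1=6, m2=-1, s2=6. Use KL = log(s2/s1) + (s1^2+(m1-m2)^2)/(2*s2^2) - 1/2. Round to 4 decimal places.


KL divergence between normal distributions:
KL = log(s2/s1) + (s1^2 + (m1-m2)^2)/(2*s2^2) - 1/2.
log(6/6) = 0.0.
(6^2 + (1--1)^2)/(2*6^2) = (36 + 4)/72 = 0.555556.
KL = 0.0 + 0.555556 - 0.5 = 0.0556

0.0556


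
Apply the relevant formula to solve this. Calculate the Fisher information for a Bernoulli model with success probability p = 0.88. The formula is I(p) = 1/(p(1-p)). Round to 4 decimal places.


For Bernoulli(p), Fisher information is I(p) = 1/(p*(1-p)).
p = 0.88, 1-p = 0.12.
p*(1-p) = 0.1056.
I(p) = 1/0.1056 = 9.4697

9.4697


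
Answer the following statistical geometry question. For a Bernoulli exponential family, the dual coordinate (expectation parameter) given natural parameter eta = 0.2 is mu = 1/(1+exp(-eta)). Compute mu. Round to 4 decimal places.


Dual coordinate (expectation parameter) for Bernoulli:
mu = 1/(1+exp(-eta)).
eta = 0.2.
exp(-eta) = exp(-0.2) = 0.818731.
mu = 1/(1+0.818731) = 0.5498

0.5498


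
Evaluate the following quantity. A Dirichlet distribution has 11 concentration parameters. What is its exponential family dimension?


Exponential family dimension calculation:
Dirichlet with 11 components has 11 natural parameters.

11


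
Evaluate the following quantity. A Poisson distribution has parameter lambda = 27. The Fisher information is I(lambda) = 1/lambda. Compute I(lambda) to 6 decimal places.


Fisher information for Poisson: I(lambda) = 1/lambda.
lambda = 27.
I(lambda) = 1/27 = 0.037037

0.037037


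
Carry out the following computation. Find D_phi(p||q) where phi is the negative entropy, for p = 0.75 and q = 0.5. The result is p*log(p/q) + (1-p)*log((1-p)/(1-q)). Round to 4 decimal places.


Bregman divergence with negative entropy generator:
D = p*log(p/q) + (1-p)*log((1-p)/(1-q)).
p = 0.75, q = 0.5.
p*log(p/q) = 0.75*log(0.75/0.5) = 0.304099.
(1-p)*log((1-p)/(1-q)) = 0.25*log(0.25/0.5) = -0.173287.
D = 0.304099 + -0.173287 = 0.1308

0.1308


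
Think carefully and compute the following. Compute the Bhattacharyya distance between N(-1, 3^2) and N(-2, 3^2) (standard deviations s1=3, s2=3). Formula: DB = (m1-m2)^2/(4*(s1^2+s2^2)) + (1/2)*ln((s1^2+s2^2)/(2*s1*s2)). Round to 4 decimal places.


Bhattacharyya distance between two Gaussians:
DB = (m1-m2)^2/(4*(s1^2+s2^2)) + (1/2)*ln((s1^2+s2^2)/(2*s1*s2)).
(m1-m2)^2 = (1)^2 = 1.
s1^2+s2^2 = 9 + 9 = 18.
term1 = 1/72 = 0.013889.
term2 = 0.5*ln(18/18.0) = 0.0.
DB = 0.013889 + 0.0 = 0.0139

0.0139


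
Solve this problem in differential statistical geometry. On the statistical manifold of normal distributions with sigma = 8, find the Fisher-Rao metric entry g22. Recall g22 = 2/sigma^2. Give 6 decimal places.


For the 2-parameter normal family, the Fisher metric has:
  g11 = 1/sigma^2, g22 = 2/sigma^2.
sigma = 8, sigma^2 = 64.
g22 = 0.031250

0.031250


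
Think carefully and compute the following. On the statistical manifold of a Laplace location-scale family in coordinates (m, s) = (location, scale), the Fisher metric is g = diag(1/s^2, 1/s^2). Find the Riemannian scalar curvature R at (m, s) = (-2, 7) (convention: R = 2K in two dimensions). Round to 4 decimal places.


The metric has the form g = (A dm^2 + B ds^2)/s^2 with A = 1, B = 1.
Substitute u = sqrt(A/B)*m: g = B*(du^2 + ds^2)/s^2, i.e. B times the
Poincare upper half-plane metric, which has constant Gaussian curvature -1.
Scaling a 2D metric by a constant c divides the Gaussian curvature by c,
so K = -1/B = -1/(1) = -1.0000 everywhere (the point (m, s) = (-2, 7) is irrelevant:
the curvature is constant).
Scalar curvature in dimension 2: R = 2K = -2/(1) = -2.0000.

-2.0000


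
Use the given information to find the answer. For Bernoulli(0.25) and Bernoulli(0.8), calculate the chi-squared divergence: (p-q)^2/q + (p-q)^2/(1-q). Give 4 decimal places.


Chi-squared divergence between Bernoulli distributions:
chi^2 = (p-q)^2/q + (p-q)^2/(1-q).
p = 0.25, q = 0.8, p-q = -0.55.
(p-q)^2 = 0.3025.
term1 = 0.3025/0.8 = 0.378125.
term2 = 0.3025/0.2 = 1.5125.
chi^2 = 0.378125 + 1.5125 = 1.8906

1.8906


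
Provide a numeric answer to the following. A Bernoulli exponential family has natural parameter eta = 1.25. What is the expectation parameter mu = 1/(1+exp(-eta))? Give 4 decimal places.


Dual coordinate (expectation parameter) for Bernoulli:
mu = 1/(1+exp(-eta)).
eta = 1.25.
exp(-eta) = exp(-1.25) = 0.286505.
mu = 1/(1+0.286505) = 0.7773

0.7773


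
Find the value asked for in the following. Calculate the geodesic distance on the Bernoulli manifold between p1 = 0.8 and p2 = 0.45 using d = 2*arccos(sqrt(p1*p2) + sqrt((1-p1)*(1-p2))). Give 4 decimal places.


Geodesic distance on Bernoulli manifold:
d(p1,p2) = 2*arccos(sqrt(p1*p2) + sqrt((1-p1)*(1-p2))).
sqrt(p1*p2) = sqrt(0.8*0.45) = 0.6.
sqrt((1-p1)*(1-p2)) = sqrt(0.2*0.55) = 0.331662.
arg = 0.6 + 0.331662 = 0.931662.
d = 2*arccos(0.931662) = 0.7437

0.7437


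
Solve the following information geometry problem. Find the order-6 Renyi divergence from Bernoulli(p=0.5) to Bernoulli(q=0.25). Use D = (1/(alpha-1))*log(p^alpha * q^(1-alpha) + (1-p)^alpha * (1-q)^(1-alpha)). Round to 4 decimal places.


Renyi divergence of order alpha between Bernoulli distributions:
D = (1/(alpha-1))*log(p^alpha * q^(1-alpha) + (1-p)^alpha * (1-q)^(1-alpha)).
alpha = 6, p = 0.5, q = 0.25.
p^alpha * q^(1-alpha) = 0.5^6 * 0.25^-5 = 16.0.
(1-p)^alpha * (1-q)^(1-alpha) = 0.5^6 * 0.75^-5 = 0.065844.
sum = 16.0 + 0.065844 = 16.065844.
D = (1/5)*log(16.065844) = 0.5553

0.5553


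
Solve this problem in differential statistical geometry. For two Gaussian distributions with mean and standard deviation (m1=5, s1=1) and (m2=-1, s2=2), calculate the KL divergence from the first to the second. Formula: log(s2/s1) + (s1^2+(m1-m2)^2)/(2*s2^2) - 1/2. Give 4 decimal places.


KL divergence between normal distributions:
KL = log(s2/s1) + (s1^2 + (m1-m2)^2)/(2*s2^2) - 1/2.
log(2/1) = 0.693147.
(1^2 + (5--1)^2)/(2*2^2) = (1 + 36)/8 = 4.625.
KL = 0.693147 + 4.625 - 0.5 = 4.8181

4.8181


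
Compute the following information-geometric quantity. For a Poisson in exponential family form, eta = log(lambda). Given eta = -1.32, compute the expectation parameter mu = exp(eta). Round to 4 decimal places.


Expectation parameter for Poisson exponential family:
mu = exp(eta).
eta = -1.32.
mu = exp(-1.32) = 0.2671

0.2671


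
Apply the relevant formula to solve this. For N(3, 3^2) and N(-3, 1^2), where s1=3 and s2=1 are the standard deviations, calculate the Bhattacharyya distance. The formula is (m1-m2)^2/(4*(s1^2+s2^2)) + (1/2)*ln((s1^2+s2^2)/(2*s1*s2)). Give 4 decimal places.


Bhattacharyya distance between two Gaussians:
DB = (m1-m2)^2/(4*(s1^2+s2^2)) + (1/2)*ln((s1^2+s2^2)/(2*s1*s2)).
(m1-m2)^2 = (6)^2 = 36.
s1^2+s2^2 = 9 + 1 = 10.
term1 = 36/40 = 0.9.
term2 = 0.5*ln(10/6.0) = 0.255413.
DB = 0.9 + 0.255413 = 1.1554

1.1554


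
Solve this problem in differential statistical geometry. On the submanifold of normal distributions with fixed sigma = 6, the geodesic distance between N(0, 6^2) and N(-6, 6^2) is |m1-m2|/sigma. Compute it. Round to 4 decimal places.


On the fixed-variance normal subfamily, geodesic distance = |m1-m2|/sigma.
|0 - -6| = 6.
sigma = 6.
d = 6/6 = 1.0000

1.0000


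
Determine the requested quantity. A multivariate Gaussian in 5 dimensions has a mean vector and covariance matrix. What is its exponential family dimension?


Exponential family dimension calculation:
For 5-dim MVN: mean has 5 params, covariance has 5*6/2 = 15 unique entries.
Total dim = 5 + 15 = 20.

20


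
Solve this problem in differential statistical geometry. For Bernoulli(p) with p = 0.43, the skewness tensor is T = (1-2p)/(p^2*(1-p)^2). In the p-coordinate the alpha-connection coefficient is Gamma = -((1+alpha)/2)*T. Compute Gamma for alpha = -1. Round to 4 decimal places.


Skewness (Amari-Chentsov) tensor: T = (1-2p)/(p^2*(1-p)^2).
p = 0.43, 1-2p = 0.14, p^2 = 0.1849, (1-p)^2 = 0.3249.
T = 0.14/(0.1849 * 0.3249) = 2.330459.
In the p-coordinate, Gamma^(alpha) = Gamma^(0) - (alpha/2)*T with Gamma^(0) = (1/2)*g'(p) = -T/2,
so Gamma^(alpha) = -((1+alpha)/2)*T.
alpha = -1, -(1+alpha)/2 = 0.0.
Gamma = 0.0 * 2.330459 = 0.0000

0.0000


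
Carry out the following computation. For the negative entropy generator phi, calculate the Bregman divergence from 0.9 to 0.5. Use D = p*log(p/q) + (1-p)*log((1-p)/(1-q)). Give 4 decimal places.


Bregman divergence with negative entropy generator:
D = p*log(p/q) + (1-p)*log((1-p)/(1-q)).
p = 0.9, q = 0.5.
p*log(p/q) = 0.9*log(0.9/0.5) = 0.529008.
(1-p)*log((1-p)/(1-q)) = 0.1*log(0.1/0.5) = -0.160944.
D = 0.529008 + -0.160944 = 0.3681

0.3681


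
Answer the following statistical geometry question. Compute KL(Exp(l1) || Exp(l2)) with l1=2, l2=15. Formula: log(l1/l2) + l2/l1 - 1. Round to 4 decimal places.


KL divergence for exponential family:
KL = log(l1/l2) + l2/l1 - 1.
log(2/15) = -2.014903.
15/2 = 7.5.
KL = -2.014903 + 7.5 - 1 = 4.4851

4.4851


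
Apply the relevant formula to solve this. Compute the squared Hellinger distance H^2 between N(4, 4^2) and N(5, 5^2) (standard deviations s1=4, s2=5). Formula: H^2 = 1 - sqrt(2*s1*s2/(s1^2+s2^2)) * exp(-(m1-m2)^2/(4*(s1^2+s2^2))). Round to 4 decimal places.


Squared Hellinger distance for Gaussians:
H^2 = 1 - sqrt(2*s1*s2/(s1^2+s2^2)) * exp(-(m1-m2)^2/(4*(s1^2+s2^2))).
s1^2 = 16, s2^2 = 25, s1^2+s2^2 = 41.
sqrt(2*4*5/(41)) = 0.98773.
(m1-m2)^2 = (-1)^2 = 1.
exp(-1/(4*41)) = exp(-0.006098) = 0.993921.
H^2 = 1 - 0.98773*0.993921 = 0.0183

0.0183


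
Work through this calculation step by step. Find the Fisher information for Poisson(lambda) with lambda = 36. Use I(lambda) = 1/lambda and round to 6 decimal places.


Fisher information for Poisson: I(lambda) = 1/lambda.
lambda = 36.
I(lambda) = 1/36 = 0.027778

0.027778


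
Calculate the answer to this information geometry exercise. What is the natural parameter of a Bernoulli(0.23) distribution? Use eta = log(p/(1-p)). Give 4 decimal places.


Natural parameter for Bernoulli: eta = log(p/(1-p)).
p = 0.23, 1-p = 0.77.
p/(1-p) = 0.298701.
eta = log(0.298701) = -1.2083

-1.2083


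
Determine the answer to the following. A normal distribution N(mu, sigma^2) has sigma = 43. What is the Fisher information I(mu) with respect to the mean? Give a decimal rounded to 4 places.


The Fisher information for the mean of a normal distribution is I(mu) = 1/sigma^2.
sigma = 43, so sigma^2 = 1849.
I(mu) = 1/1849 = 0.0005

0.0005


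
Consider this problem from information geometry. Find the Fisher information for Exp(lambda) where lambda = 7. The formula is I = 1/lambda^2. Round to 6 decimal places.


Fisher information for exponential: I(lambda) = 1/lambda^2.
lambda = 7, lambda^2 = 49.
I = 1/49 = 0.020408

0.020408


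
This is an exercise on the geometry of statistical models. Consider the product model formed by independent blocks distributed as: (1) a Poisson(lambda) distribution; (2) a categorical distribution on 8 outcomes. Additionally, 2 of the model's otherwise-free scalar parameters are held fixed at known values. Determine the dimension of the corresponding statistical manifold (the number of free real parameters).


The dimension of a statistical manifold equals the number of free
(independent) real parameters of the model. For a product of independent
blocks the parameter counts add.
- Poisson (lambda): 1.
- categorical on 8 outcomes (probabilities sum to 1): 8-1 = 7.
Total = 1 + 7 = 8.
2 parameter(s) fixed at known values: 8 - 2 = 6.
Dimension = 6

6


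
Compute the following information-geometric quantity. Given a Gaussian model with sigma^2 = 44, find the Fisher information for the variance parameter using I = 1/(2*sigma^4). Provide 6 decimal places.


Fisher information for variance: I(sigma^2) = 1/(2*sigma^4).
sigma^2 = 44, so sigma^4 = 1936.
I = 1/(2*1936) = 1/3872 = 0.000258

0.000258


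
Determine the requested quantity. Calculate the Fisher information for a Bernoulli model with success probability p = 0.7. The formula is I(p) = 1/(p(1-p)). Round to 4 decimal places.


For Bernoulli(p), Fisher information is I(p) = 1/(p*(1-p)).
p = 0.7, 1-p = 0.3.
p*(1-p) = 0.21.
I(p) = 1/0.21 = 4.7619

4.7619


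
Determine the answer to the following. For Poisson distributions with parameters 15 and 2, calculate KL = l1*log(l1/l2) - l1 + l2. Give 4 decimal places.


KL divergence for Poisson:
KL = l1*log(l1/l2) - l1 + l2.
l1 = 15, l2 = 2.
log(15/2) = 2.014903.
l1*log(l1/l2) = 15 * 2.014903 = 30.223545.
KL = 30.223545 - 15 + 2 = 17.2235

17.2235


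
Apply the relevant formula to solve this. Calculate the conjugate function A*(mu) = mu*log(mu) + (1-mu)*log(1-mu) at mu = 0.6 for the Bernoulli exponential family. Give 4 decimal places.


Legendre transform for Bernoulli:
A*(mu) = mu*log(mu) + (1-mu)*log(1-mu).
mu = 0.6, 1-mu = 0.4.
mu*log(mu) = 0.6*log(0.6) = -0.306495.
(1-mu)*log(1-mu) = 0.4*log(0.4) = -0.366516.
A* = -0.306495 + -0.366516 = -0.6730

-0.6730


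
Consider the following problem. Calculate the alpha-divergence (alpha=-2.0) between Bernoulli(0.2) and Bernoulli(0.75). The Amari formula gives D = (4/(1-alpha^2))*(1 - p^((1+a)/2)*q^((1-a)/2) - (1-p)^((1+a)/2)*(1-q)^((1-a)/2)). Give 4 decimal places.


Amari alpha-divergence:
D = (4/(1-alpha^2))*(1 - p^((1+a)/2)*q^((1-a)/2) - (1-p)^((1+a)/2)*(1-q)^((1-a)/2)).
alpha = -2.0, p = 0.2, q = 0.75.
e1 = (1+alpha)/2 = -0.5, e2 = (1-alpha)/2 = 1.5.
t1 = p^e1 * q^e2 = 0.2^-0.5 * 0.75^1.5 = 1.452369.
t2 = (1-p)^e1 * (1-q)^e2 = 0.8^-0.5 * 0.25^1.5 = 0.139754.
4/(1-alpha^2) = -1.333333.
D = -1.333333*(1 - 1.452369 - 0.139754) = 0.7895

0.7895


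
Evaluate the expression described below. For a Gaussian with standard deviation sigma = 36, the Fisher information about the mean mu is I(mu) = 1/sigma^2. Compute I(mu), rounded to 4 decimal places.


The Fisher information for the mean of a normal distribution is I(mu) = 1/sigma^2.
sigma = 36, so sigma^2 = 1296.
I(mu) = 1/1296 = 0.0008

0.0008


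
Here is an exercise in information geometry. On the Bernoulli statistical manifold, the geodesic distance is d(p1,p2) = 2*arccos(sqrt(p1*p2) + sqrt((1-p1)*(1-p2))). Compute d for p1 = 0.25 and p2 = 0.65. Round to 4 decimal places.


Geodesic distance on Bernoulli manifold:
d(p1,p2) = 2*arccos(sqrt(p1*p2) + sqrt((1-p1)*(1-p2))).
sqrt(p1*p2) = sqrt(0.25*0.65) = 0.403113.
sqrt((1-p1)*(1-p2)) = sqrt(0.75*0.35) = 0.512348.
arg = 0.403113 + 0.512348 = 0.91546.
d = 2*arccos(0.91546) = 0.8283

0.8283


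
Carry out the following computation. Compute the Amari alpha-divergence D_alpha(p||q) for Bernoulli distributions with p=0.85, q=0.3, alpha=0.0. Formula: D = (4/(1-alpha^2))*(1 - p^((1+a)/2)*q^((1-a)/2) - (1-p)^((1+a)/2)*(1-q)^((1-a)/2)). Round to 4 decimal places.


Amari alpha-divergence:
D = (4/(1-alpha^2))*(1 - p^((1+a)/2)*q^((1-a)/2) - (1-p)^((1+a)/2)*(1-q)^((1-a)/2)).
alpha = 0.0, p = 0.85, q = 0.3.
e1 = (1+alpha)/2 = 0.5, e2 = (1-alpha)/2 = 0.5.
t1 = p^e1 * q^e2 = 0.85^0.5 * 0.3^0.5 = 0.504975.
t2 = (1-p)^e1 * (1-q)^e2 = 0.15^0.5 * 0.7^0.5 = 0.324037.
4/(1-alpha^2) = 4.0.
D = 4.0*(1 - 0.504975 - 0.324037) = 0.6840

0.6840


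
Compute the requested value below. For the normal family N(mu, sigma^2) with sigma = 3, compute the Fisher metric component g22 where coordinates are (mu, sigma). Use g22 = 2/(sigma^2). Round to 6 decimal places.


For the 2-parameter normal family, the Fisher metric has:
  g11 = 1/sigma^2, g22 = 2/sigma^2.
sigma = 3, sigma^2 = 9.
g22 = 0.222222

0.222222


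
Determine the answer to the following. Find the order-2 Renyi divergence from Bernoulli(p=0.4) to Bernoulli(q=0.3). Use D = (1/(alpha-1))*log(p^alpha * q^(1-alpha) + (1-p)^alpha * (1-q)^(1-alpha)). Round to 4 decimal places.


Renyi divergence of order alpha between Bernoulli distributions:
D = (1/(alpha-1))*log(p^alpha * q^(1-alpha) + (1-p)^alpha * (1-q)^(1-alpha)).
alpha = 2, p = 0.4, q = 0.3.
p^alpha * q^(1-alpha) = 0.4^2 * 0.3^-1 = 0.533333.
(1-p)^alpha * (1-q)^(1-alpha) = 0.6^2 * 0.7^-1 = 0.514286.
sum = 0.533333 + 0.514286 = 1.047619.
D = (1/1)*log(1.047619) = 0.0465

0.0465


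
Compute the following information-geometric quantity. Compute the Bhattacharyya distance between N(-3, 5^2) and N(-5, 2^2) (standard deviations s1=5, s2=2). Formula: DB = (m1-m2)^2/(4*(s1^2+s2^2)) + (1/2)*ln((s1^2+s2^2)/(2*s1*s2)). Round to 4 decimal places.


Bhattacharyya distance between two Gaussians:
DB = (m1-m2)^2/(4*(s1^2+s2^2)) + (1/2)*ln((s1^2+s2^2)/(2*s1*s2)).
(m1-m2)^2 = (2)^2 = 4.
s1^2+s2^2 = 25 + 4 = 29.
term1 = 4/116 = 0.034483.
term2 = 0.5*ln(29/20.0) = 0.185782.
DB = 0.034483 + 0.185782 = 0.2203

0.2203


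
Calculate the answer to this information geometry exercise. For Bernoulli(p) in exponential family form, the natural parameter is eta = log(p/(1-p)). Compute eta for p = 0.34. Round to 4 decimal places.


Natural parameter for Bernoulli: eta = log(p/(1-p)).
p = 0.34, 1-p = 0.66.
p/(1-p) = 0.515152.
eta = log(0.515152) = -0.6633

-0.6633


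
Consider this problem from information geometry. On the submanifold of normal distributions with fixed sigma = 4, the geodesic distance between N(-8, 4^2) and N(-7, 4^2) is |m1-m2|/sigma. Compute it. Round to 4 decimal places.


On the fixed-variance normal subfamily, geodesic distance = |m1-m2|/sigma.
|-8 - -7| = 1.
sigma = 4.
d = 1/4 = 0.2500

0.2500


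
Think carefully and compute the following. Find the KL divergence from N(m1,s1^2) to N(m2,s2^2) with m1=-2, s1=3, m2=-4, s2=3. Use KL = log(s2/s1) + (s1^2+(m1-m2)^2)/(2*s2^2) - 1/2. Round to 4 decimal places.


KL divergence between normal distributions:
KL = log(s2/s1) + (s1^2 + (m1-m2)^2)/(2*s2^2) - 1/2.
log(3/3) = 0.0.
(3^2 + (-2--4)^2)/(2*3^2) = (9 + 4)/18 = 0.722222.
KL = 0.0 + 0.722222 - 0.5 = 0.2222

0.2222


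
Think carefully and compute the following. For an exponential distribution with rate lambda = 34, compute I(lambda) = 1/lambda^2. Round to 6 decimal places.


Fisher information for exponential: I(lambda) = 1/lambda^2.
lambda = 34, lambda^2 = 1156.
I = 1/1156 = 0.000865

0.000865


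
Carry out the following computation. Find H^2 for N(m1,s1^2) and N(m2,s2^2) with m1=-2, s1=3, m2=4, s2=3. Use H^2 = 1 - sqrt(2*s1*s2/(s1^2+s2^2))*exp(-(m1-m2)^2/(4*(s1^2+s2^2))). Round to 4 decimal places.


Squared Hellinger distance for Gaussians:
H^2 = 1 - sqrt(2*s1*s2/(s1^2+s2^2)) * exp(-(m1-m2)^2/(4*(s1^2+s2^2))).
s1^2 = 9, s2^2 = 9, s1^2+s2^2 = 18.
sqrt(2*3*3/(18)) = 1.0.
(m1-m2)^2 = (-6)^2 = 36.
exp(-36/(4*18)) = exp(-0.5) = 0.606531.
H^2 = 1 - 1.0*0.606531 = 0.3935

0.3935


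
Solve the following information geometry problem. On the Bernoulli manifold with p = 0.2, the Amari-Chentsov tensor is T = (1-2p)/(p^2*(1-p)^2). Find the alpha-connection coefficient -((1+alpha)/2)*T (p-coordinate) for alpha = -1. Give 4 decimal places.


Skewness (Amari-Chentsov) tensor: T = (1-2p)/(p^2*(1-p)^2).
p = 0.2, 1-2p = 0.6, p^2 = 0.04, (1-p)^2 = 0.64.
T = 0.6/(0.04 * 0.64) = 23.4375.
In the p-coordinate, Gamma^(alpha) = Gamma^(0) - (alpha/2)*T with Gamma^(0) = (1/2)*g'(p) = -T/2,
so Gamma^(alpha) = -((1+alpha)/2)*T.
alpha = -1, -(1+alpha)/2 = 0.0.
Gamma = 0.0 * 23.4375 = 0.0000

0.0000


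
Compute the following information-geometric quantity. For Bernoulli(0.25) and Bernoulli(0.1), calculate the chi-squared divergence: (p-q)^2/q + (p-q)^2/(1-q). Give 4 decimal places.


Chi-squared divergence between Bernoulli distributions:
chi^2 = (p-q)^2/q + (p-q)^2/(1-q).
p = 0.25, q = 0.1, p-q = 0.15.
(p-q)^2 = 0.0225.
term1 = 0.0225/0.1 = 0.225.
term2 = 0.0225/0.9 = 0.025.
chi^2 = 0.225 + 0.025 = 0.2500

0.2500


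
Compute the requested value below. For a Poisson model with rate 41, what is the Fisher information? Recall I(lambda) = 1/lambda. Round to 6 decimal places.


Fisher information for Poisson: I(lambda) = 1/lambda.
lambda = 41.
I(lambda) = 1/41 = 0.024390

0.024390


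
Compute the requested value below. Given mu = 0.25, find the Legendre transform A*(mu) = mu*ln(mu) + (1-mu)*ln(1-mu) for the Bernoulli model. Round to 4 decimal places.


Legendre transform for Bernoulli:
A*(mu) = mu*log(mu) + (1-mu)*log(1-mu).
mu = 0.25, 1-mu = 0.75.
mu*log(mu) = 0.25*log(0.25) = -0.346574.
(1-mu)*log(1-mu) = 0.75*log(0.75) = -0.215762.
A* = -0.346574 + -0.215762 = -0.5623

-0.5623


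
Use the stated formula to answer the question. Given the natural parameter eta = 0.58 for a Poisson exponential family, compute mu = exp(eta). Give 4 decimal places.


Expectation parameter for Poisson exponential family:
mu = exp(eta).
eta = 0.58.
mu = exp(0.58) = 1.7860

1.7860


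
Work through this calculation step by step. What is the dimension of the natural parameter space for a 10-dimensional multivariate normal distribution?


Exponential family dimension calculation:
For 10-dim MVN: mean has 10 params, covariance has 10*11/2 = 55 unique entries.
Total dim = 10 + 55 = 65.

65
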